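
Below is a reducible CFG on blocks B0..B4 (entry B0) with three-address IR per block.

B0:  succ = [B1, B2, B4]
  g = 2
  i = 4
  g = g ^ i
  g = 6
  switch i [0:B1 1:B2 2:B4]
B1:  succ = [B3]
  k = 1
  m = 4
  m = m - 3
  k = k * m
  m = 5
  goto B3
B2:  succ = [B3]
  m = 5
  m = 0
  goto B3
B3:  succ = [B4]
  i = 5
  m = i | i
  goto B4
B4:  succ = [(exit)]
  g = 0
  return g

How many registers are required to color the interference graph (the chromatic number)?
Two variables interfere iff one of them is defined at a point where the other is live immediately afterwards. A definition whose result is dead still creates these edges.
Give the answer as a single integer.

Answer: 2

Analysis:
Block summaries:
  B0: {g,i} / ∅
  B1: {k,m} / ∅
  B2: {m} / ∅
  B3: {i,m} / ∅
  B4: {g} / ∅

Backward fixpoint:
  B0: in=∅ out=∅
  B1: in=∅ out=∅
  B2: in=∅ out=∅
  B3: in=∅ out=∅
  B4: in=∅ out=∅

Conflict graph:
  g — {i}
  i — {g}
  k — {m}
  m — {k}

Colouring:
  clique {g,i} ⇒ need ≥ 2
  assign g→r0 i→r1 k→r0 m→r1 — no edge inside a register ⇒ χ ≤ 2
  χ = 2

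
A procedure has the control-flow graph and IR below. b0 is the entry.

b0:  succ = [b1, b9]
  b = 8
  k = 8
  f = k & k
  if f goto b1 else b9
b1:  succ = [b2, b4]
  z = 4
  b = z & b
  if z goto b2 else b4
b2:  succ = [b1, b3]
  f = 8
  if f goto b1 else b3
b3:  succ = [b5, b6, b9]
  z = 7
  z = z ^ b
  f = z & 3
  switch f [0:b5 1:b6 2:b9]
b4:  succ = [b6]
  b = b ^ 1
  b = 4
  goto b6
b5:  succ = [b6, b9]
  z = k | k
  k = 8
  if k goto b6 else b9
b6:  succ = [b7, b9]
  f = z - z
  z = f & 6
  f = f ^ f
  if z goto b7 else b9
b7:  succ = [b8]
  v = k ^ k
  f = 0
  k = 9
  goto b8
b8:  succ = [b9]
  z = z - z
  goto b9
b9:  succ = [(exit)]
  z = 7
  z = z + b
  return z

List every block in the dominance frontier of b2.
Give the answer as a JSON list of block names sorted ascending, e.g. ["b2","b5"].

idom tree: b1←b0 b2←b1 b3←b2 b4←b1 b5←b3 b6←b1 b7←b6 b8←b7 b9←b0
Join-block Dom:
  b1: preds {b0,b2}: {b0} ∩ {b0,b1,b2} = {b0}; idom=b0
  b6: preds {b3,b4,b5}: {b0,b1,b2,b3} ∩ {b0,b1,b4} ∩ {b0,b1,b2,b3,b5} = {b0,b1}; idom=b1
  b9: preds {b0,b3,b5,b6,b8}: {b0} ∩ {b0,b1,b2,b3} ∩ {b0,b1,b2,b3,b5} ∩ {b0,b1,b6} ∩ {b0,b1,b6,b7,b8} = {b0}; idom=b0

DF derivation:
  b1←b0: walk · to b0
  b1←b2: walk b2→b1 to b0
  b6←b3: walk b3→b2 to b1
  b6←b4: walk b4 to b1
  b6←b5: walk b5→b3→b2 to b1
  b9←b0: walk · to b0
  b9←b3: walk b3→b2→b1 to b0
  b9←b5: walk b5→b3→b2→b1 to b0
  b9←b6: walk b6→b1 to b0
  b9←b8: walk b8→b7→b6→b1 to b0
  b0: DF=∅
  b1: DF={b1,b9}
  b2: DF={b1,b6,b9}
  b3: DF={b6,b9}
  b4: DF={b6}
  b5: DF={b6,b9}
  b6: DF={b9}
  b7: DF={b9}
  b8: DF={b9}
  b9: DF=∅

DF(b2) = ["b1", "b6", "b9"]

Answer: ["b1", "b6", "b9"]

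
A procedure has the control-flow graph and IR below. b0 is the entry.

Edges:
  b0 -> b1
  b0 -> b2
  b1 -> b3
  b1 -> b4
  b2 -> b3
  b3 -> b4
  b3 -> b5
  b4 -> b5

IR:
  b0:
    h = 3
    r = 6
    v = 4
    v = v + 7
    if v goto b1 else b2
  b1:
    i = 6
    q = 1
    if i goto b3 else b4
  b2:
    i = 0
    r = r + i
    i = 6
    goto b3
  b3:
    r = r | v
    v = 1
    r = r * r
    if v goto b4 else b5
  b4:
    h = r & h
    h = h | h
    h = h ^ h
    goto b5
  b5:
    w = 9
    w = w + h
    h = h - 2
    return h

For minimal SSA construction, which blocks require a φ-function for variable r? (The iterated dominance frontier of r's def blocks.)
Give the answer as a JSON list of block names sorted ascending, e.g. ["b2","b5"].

Answer: ["b3", "b4", "b5"]

Working:
idom tree: b1←b0 b2←b0 b3←b0 b4←b0 b5←b0
Dom∩ at merges:
  b3: preds {b1,b2}: {b0,b1} ∩ {b0,b2} = {b0}; idom=b0
  b4: preds {b1,b3}: {b0,b1} ∩ {b0,b3} = {b0}; idom=b0
  b5: preds {b3,b4}: {b0,b3} ∩ {b0,b4} = {b0}; idom=b0

DF derivation:
  b3←b1: walk b1 to b0
  b3←b2: walk b2 to b0
  b4←b1: walk b1 to b0
  b4←b3: walk b3 to b0
  b5←b3: walk b3 to b0
  b5←b4: walk b4 to b0
  DF(b0)=∅
  DF(b1)={b3,b4}
  DF(b2)={b3}
  DF(b3)={b4,b5}
  DF(b4)={b5}
  DF(b5)=∅

φ for r: defs {b0,b2,b3}
  DF⁺ = {b3,b4,b5}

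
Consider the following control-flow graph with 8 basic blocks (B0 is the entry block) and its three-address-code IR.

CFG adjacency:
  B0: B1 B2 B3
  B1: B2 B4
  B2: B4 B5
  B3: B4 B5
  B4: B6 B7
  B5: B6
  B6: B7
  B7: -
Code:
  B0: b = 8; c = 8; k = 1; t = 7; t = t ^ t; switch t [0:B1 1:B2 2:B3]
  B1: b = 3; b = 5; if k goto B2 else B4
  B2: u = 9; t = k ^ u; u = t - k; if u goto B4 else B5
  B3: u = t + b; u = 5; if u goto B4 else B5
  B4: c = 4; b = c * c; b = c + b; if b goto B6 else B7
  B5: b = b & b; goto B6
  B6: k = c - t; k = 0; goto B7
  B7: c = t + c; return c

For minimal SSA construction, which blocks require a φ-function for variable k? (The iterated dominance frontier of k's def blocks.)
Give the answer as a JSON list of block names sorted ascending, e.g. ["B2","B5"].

idom tree: B1←B0 B2←B0 B3←B0 B4←B0 B5←B0 B6←B0 B7←B0
Dom∩ at merges:
  B2: preds {B0,B1}: {B0} ∩ {B0,B1} = {B0}; idom=B0
  B4: preds {B1,B2,B3}: {B0,B1} ∩ {B0,B2} ∩ {B0,B3} = {B0}; idom=B0
  B5: preds {B2,B3}: {B0,B2} ∩ {B0,B3} = {B0}; idom=B0
  B6: preds {B4,B5}: {B0,B4} ∩ {B0,B5} = {B0}; idom=B0
  B7: preds {B4,B6}: {B0,B4} ∩ {B0,B6} = {B0}; idom=B0

Frontier:
  B2←B0: walk · to B0
  B2←B1: walk B1 to B0
  B4←B1: walk B1 to B0
  B4←B2: walk B2 to B0
  B4←B3: walk B3 to B0
  B5←B2: walk B2 to B0
  B5←B3: walk B3 to B0
  B6←B4: walk B4 to B0
  B6←B5: walk B5 to B0
  B7←B4: walk B4 to B0
  B7←B6: walk B6 to B0
  B0: DF=∅
  B1: DF={B2,B4}
  B2: DF={B4,B5}
  B3: DF={B4,B5}
  B4: DF={B6,B7}
  B5: DF={B6}
  B6: DF={B7}
  B7: DF=∅

φ for k: defs {B0,B6}
  DF⁺ = {B7}

Answer: ["B7"]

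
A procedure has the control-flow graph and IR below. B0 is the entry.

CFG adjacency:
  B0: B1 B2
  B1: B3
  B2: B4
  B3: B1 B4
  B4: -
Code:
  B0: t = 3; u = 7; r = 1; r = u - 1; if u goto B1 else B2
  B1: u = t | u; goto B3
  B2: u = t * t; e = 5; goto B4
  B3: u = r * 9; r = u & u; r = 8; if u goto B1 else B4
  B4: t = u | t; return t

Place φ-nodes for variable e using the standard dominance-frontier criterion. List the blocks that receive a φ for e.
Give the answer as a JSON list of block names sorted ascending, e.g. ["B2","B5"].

Answer: ["B4"]

Analysis:
idom tree: B1←B0 B2←B0 B3←B1 B4←B0
Dom∩ at merges:
  B1: preds {B0,B3}: {B0} ∩ {B0,B1,B3} = {B0}; idom=B0
  B4: preds {B2,B3}: {B0,B2} ∩ {B0,B1,B3} = {B0}; idom=B0

DF derivation:
  B1←B0: walk · to B0
  B1←B3: walk B3→B1 to B0
  B4←B2: walk B2 to B0
  B4←B3: walk B3→B1 to B0
  B0 → ∅
  B1 → {B1,B4}
  B2 → {B4}
  B3 → {B1,B4}
  B4 → ∅

φ for e: defs {B2}
  DF⁺ = {B4}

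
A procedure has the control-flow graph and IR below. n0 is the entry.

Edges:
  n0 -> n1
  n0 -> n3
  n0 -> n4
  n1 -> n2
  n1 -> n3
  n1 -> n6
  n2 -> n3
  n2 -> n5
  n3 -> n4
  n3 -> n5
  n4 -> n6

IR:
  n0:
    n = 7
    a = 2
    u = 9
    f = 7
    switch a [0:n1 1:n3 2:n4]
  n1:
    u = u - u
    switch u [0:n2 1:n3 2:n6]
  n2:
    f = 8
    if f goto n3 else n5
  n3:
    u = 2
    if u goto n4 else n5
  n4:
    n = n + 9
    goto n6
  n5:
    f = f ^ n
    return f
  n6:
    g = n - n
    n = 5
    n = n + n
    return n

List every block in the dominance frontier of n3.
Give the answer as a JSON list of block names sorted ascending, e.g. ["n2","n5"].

Answer: ["n4", "n5"]

Working:
idom tree: n1←n0 n2←n1 n3←n0 n4←n0 n5←n0 n6←n0
Dom∩ at merges:
  n3: preds {n0,n1,n2}: {n0} ∩ {n0,n1} ∩ {n0,n1,n2} = {n0}; idom=n0
  n4: preds {n0,n3}: {n0} ∩ {n0,n3} = {n0}; idom=n0
  n5: preds {n2,n3}: {n0,n1,n2} ∩ {n0,n3} = {n0}; idom=n0
  n6: preds {n1,n4}: {n0,n1} ∩ {n0,n4} = {n0}; idom=n0

DF derivation:
  n3←n0: walk · to n0
  n3←n1: walk n1 to n0
  n3←n2: walk n2→n1 to n0
  n4←n0: walk · to n0
  n4←n3: walk n3 to n0
  n5←n2: walk n2→n1 to n0
  n5←n3: walk n3 to n0
  n6←n1: walk n1 to n0
  n6←n4: walk n4 to n0
  n0 → ∅
  n1 → {n3,n5,n6}
  n2 → {n3,n5}
  n3 → {n4,n5}
  n4 → {n6}
  n5 → ∅
  n6 → ∅

DF(n3) = ["n4", "n5"]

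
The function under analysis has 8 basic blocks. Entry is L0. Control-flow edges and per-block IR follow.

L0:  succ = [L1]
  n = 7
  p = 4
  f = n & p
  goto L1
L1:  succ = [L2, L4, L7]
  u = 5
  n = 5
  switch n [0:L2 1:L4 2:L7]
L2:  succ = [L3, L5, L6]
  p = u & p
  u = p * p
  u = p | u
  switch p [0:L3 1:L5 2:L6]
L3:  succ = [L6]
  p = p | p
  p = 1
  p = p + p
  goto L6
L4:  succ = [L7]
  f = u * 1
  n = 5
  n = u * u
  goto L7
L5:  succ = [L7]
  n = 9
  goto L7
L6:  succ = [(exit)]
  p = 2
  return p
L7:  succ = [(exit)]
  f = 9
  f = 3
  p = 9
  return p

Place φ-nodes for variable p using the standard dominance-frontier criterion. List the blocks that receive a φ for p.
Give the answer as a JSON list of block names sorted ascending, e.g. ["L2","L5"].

Answer: ["L6", "L7"]

Analysis:
idom tree: L1←L0 L2←L1 L3←L2 L4←L1 L5←L2 L6←L2 L7←L1
Dom∩ at merges:
  L6: preds {L2,L3}: {L0,L1,L2} ∩ {L0,L1,L2,L3} = {L0,L1,L2}; idom=L2
  L7: preds {L1,L4,L5}: {L0,L1} ∩ {L0,L1,L4} ∩ {L0,L1,L2,L5} = {L0,L1}; idom=L1

DF walk-up:
  L6←L2: walk · to L2
  L6←L3: walk L3 to L2
  L7←L1: walk · to L1
  L7←L4: walk L4 to L1
  L7←L5: walk L5→L2 to L1
  DF(L0)=∅
  DF(L1)=∅
  DF(L2)={L7}
  DF(L3)={L6}
  DF(L4)={L7}
  DF(L5)={L7}
  DF(L6)=∅
  DF(L7)=∅

φ for p: defs {L0,L2,L3,L6,L7}
  DF⁺ = {L6,L7}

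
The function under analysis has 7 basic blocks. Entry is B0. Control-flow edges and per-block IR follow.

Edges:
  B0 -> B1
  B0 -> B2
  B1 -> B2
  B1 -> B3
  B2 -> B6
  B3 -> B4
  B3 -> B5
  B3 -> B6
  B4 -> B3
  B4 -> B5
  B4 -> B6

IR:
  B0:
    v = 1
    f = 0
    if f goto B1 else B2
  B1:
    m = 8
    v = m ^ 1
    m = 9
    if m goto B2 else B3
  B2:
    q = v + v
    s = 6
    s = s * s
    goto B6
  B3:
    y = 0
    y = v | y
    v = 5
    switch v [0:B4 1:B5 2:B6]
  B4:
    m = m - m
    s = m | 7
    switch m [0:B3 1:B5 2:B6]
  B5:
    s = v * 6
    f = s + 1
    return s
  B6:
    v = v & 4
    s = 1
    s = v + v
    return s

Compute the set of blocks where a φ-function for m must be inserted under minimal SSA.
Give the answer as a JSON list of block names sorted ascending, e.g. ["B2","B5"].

idom tree: B1←B0 B2←B0 B3←B1 B4←B3 B5←B3 B6←B0
Dom at joins:
  B2: preds {B0,B1}: {B0} ∩ {B0,B1} = {B0}; idom=B0
  B3: preds {B1,B4}: {B0,B1} ∩ {B0,B1,B3,B4} = {B0,B1}; idom=B1
  B5: preds {B3,B4}: {B0,B1,B3} ∩ {B0,B1,B3,B4} = {B0,B1,B3}; idom=B3
  B6: preds {B2,B3,B4}: {B0,B2} ∩ {B0,B1,B3} ∩ {B0,B1,B3,B4} = {B0}; idom=B0

DF walk-up:
  join B2 pred B0: · stop@B0
  join B2 pred B1: B1 stop@B0
  join B3 pred B1: · stop@B1
  join B3 pred B4: B4→B3 stop@B1
  join B5 pred B3: · stop@B3
  join B5 pred B4: B4 stop@B3
  join B6 pred B2: B2 stop@B0
  join B6 pred B3: B3→B1 stop@B0
  join B6 pred B4: B4→B3→B1 stop@B0
  DF(B0)=∅
  DF(B1)={B2,B6}
  DF(B2)={B6}
  DF(B3)={B3,B6}
  DF(B4)={B3,B5,B6}
  DF(B5)=∅
  DF(B6)=∅

φ for m: defs {B1,B4}
  DF⁺ = {B2,B3,B5,B6}

Answer: ["B2", "B3", "B5", "B6"]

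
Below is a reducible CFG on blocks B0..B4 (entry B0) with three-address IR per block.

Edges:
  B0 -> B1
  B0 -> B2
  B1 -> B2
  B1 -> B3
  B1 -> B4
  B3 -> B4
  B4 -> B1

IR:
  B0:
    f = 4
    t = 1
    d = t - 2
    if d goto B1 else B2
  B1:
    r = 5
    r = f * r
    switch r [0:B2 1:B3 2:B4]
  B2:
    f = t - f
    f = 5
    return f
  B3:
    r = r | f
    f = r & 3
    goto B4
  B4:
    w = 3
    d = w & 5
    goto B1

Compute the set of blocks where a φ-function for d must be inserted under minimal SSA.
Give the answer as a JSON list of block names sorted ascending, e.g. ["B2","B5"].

Answer: ["B1", "B2"]

Analysis:
idom tree: B1←B0 B2←B0 B3←B1 B4←B1
Dom at joins:
  B1: preds {B0,B4}: {B0} ∩ {B0,B1,B4} = {B0}; idom=B0
  B2: preds {B0,B1}: {B0} ∩ {B0,B1} = {B0}; idom=B0
  B4: preds {B1,B3}: {B0,B1} ∩ {B0,B1,B3} = {B0,B1}; idom=B1

Frontier:
  join B1 pred B0: · stop@B0
  join B1 pred B4: B4→B1 stop@B0
  join B2 pred B0: · stop@B0
  join B2 pred B1: B1 stop@B0
  join B4 pred B1: · stop@B1
  join B4 pred B3: B3 stop@B1
  B0 → ∅
  B1 → {B1,B2}
  B2 → ∅
  B3 → {B4}
  B4 → {B1}

φ for d: defs {B0,B4}
  DF⁺ = {B1,B2}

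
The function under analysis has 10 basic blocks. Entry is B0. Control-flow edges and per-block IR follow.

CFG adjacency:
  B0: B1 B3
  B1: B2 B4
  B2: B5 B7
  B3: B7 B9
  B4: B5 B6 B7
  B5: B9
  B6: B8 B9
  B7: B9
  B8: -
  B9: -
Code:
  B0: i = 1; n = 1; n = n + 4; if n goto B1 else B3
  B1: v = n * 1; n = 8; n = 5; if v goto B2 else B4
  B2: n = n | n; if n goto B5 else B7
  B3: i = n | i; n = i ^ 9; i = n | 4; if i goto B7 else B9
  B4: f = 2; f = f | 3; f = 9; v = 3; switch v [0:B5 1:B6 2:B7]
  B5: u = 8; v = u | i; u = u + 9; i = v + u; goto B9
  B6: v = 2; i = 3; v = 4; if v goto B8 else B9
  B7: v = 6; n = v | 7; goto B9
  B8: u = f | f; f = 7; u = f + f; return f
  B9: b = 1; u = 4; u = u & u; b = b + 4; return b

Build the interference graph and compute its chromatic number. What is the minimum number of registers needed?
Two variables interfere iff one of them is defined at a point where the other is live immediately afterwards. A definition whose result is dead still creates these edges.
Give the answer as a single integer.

Answer: 4

Analysis:
Block summaries:
  B0 def {i,n} use ∅
  B1 def {n,v} use {n}
  B2 def {n} use {n}
  B3 def {i,n} use {i,n}
  B4 def {f,v} use ∅
  B5 def {i,u,v} use {i}
  B6 def {i,v} use ∅
  B7 def {n,v} use ∅
  B8 def {f,u} use {f}
  B9 def {b,u} use ∅

Live sets:
  B0 li=∅ lo={i,n}
  B1 li={i,n} lo={i,n}
  B2 li={i,n} lo={i}
  B3 li={i,n} lo=∅
  B4 li={i} lo={f,i}
  B5 li={i} lo=∅
  B6 li={f} lo={f}
  B7 li=∅ lo=∅
  B8 li={f} lo=∅
  B9 li=∅ lo=∅

Interfere edges:
  b: {u}
  f: {i,u,v}
  i: {f,n,u,v}
  n: {i,v}
  u: {b,f,i,v}
  v: {f,i,n,u}

Colouring:
  clique {f,i,u,v} ⇒ need ≥ 4
  4-colouring: c0={b,i}  c1={n,u}  c2={v}  c3={f}
  χ = 4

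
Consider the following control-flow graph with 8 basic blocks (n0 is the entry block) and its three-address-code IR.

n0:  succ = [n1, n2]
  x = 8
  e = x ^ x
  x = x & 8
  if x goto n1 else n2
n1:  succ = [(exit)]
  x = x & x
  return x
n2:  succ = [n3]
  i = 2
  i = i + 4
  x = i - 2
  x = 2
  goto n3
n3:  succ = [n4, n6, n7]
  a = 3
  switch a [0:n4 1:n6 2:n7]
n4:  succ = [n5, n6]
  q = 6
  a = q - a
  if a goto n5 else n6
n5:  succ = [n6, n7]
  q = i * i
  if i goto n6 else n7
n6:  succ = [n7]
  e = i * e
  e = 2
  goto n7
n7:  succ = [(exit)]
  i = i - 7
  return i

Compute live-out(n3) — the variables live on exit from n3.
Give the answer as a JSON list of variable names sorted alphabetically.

Answer: ["a", "e", "i"]

Derivation:
Block summaries:
  n0: def={e,x} ue=∅
  n1: def={x} ue={x}
  n2: def={i,x} ue=∅
  n3: def={a} ue=∅
  n4: def={a,q} ue={a}
  n5: def={q} ue={i}
  n6: def={e} ue={e,i}
  n7: def={i} ue={i}

Live sets:
  live n0: ∅→{e,x}
  live n1: {x}→∅
  live n2: {e}→{e,i}
  live n3: {e,i}→{a,e,i}
  live n4: {a,e,i}→{e,i}
  live n5: {e,i}→{e,i}
  live n6: {e,i}→{i}
  live n7: {i}→∅

live-out(n3) = ["a", "e", "i"]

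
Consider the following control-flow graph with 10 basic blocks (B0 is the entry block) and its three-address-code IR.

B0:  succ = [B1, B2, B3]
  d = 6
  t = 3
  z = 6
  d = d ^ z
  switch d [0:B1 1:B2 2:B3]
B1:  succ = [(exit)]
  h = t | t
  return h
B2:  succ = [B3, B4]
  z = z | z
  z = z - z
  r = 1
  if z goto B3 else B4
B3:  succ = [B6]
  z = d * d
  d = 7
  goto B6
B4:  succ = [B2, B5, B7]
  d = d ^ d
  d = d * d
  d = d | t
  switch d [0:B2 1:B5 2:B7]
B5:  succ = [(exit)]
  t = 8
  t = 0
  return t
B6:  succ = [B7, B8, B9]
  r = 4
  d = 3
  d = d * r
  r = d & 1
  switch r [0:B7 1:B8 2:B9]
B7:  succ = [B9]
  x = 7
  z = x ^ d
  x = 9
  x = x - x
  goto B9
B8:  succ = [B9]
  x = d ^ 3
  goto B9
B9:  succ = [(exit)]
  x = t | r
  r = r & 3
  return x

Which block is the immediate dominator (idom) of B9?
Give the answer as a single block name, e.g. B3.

idom tree: B1←B0 B2←B0 B3←B0 B4←B2 B5←B4 B6←B3 B7←B0 B8←B6 B9←B0
Dom at joins:
  B2: preds {B0,B4}: {B0} ∩ {B0,B2,B4} = {B0}; idom=B0
  B3: preds {B0,B2}: {B0} ∩ {B0,B2} = {B0}; idom=B0
  B7: preds {B4,B6}: {B0,B2,B4} ∩ {B0,B3,B6} = {B0}; idom=B0
  B9: preds {B6,B7,B8}: {B0,B3,B6} ∩ {B0,B7} ∩ {B0,B3,B6,B8} = {B0}; idom=B0

idom(B9) = B0

Answer: B0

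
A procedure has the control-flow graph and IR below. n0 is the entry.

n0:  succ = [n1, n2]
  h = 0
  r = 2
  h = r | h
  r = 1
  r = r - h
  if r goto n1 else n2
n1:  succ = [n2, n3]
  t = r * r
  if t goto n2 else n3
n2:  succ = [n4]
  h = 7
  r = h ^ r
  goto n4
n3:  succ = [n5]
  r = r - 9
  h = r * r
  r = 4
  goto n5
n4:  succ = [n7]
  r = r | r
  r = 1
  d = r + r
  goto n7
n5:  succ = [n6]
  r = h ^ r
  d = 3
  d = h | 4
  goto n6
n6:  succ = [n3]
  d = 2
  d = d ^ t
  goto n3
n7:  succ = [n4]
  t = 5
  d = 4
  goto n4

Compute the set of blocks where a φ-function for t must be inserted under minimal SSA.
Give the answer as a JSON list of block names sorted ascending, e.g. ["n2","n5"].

Answer: ["n2", "n4"]

Working:
idom tree: n1←n0 n2←n0 n3←n1 n4←n2 n5←n3 n6←n5 n7←n4
Join-block Dom:
  n2: preds {n0,n1}: {n0} ∩ {n0,n1} = {n0}; idom=n0
  n3: preds {n1,n6}: {n0,n1} ∩ {n0,n1,n3,n5,n6} = {n0,n1}; idom=n1
  n4: preds {n2,n7}: {n0,n2} ∩ {n0,n2,n4,n7} = {n0,n2}; idom=n2

DF walk-up:
  join n2 pred n0: · stop@n0
  join n2 pred n1: n1 stop@n0
  join n3 pred n1: · stop@n1
  join n3 pred n6: n6→n5→n3 stop@n1
  join n4 pred n2: · stop@n2
  join n4 pred n7: n7→n4 stop@n2
  n0 → ∅
  n1 → {n2}
  n2 → ∅
  n3 → {n3}
  n4 → {n4}
  n5 → {n3}
  n6 → {n3}
  n7 → {n4}

φ for t: defs {n1,n7}
  DF⁺ = {n2,n4}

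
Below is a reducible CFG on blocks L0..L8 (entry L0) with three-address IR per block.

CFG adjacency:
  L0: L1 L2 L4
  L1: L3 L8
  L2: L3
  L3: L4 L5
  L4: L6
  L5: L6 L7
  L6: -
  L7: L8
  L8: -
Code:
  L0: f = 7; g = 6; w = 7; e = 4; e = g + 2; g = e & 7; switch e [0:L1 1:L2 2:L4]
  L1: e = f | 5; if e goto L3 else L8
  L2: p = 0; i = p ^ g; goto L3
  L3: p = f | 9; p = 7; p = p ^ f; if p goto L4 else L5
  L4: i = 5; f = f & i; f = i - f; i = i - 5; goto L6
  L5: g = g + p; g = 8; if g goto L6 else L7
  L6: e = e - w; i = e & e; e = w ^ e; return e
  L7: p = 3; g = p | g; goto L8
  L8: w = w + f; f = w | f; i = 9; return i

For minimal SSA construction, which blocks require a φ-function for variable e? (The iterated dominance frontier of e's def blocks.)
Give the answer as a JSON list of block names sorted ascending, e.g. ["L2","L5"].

idom tree: L1←L0 L2←L0 L3←L0 L4←L0 L5←L3 L6←L0 L7←L5 L8←L0
Dom∩ at merges:
  L3: preds {L1,L2}: {L0,L1} ∩ {L0,L2} = {L0}; idom=L0
  L4: preds {L0,L3}: {L0} ∩ {L0,L3} = {L0}; idom=L0
  L6: preds {L4,L5}: {L0,L4} ∩ {L0,L3,L5} = {L0}; idom=L0
  L8: preds {L1,L7}: {L0,L1} ∩ {L0,L3,L5,L7} = {L0}; idom=L0

DF walk-up:
  L3←L1: walk L1 to L0
  L3←L2: walk L2 to L0
  L4←L0: walk · to L0
  L4←L3: walk L3 to L0
  L6←L4: walk L4 to L0
  L6←L5: walk L5→L3 to L0
  L8←L1: walk L1 to L0
  L8←L7: walk L7→L5→L3 to L0
  DF(L0)=∅
  DF(L1)={L3,L8}
  DF(L2)={L3}
  DF(L3)={L4,L6,L8}
  DF(L4)={L6}
  DF(L5)={L6,L8}
  DF(L6)=∅
  DF(L7)={L8}
  DF(L8)=∅

φ for e: defs {L0,L1,L6}
  DF⁺ = {L3,L4,L6,L8}

Answer: ["L3", "L4", "L6", "L8"]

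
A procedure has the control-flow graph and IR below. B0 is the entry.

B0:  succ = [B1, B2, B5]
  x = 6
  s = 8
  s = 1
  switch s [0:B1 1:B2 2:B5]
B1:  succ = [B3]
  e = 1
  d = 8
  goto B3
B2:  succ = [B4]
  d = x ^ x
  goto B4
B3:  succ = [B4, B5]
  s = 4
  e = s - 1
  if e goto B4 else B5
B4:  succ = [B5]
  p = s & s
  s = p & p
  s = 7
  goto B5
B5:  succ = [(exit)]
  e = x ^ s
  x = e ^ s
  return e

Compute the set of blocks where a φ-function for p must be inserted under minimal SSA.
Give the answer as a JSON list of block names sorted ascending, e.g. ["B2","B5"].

idom tree: B1←B0 B2←B0 B3←B1 B4←B0 B5←B0
Dom at joins:
  B4: preds {B2,B3}: {B0,B2} ∩ {B0,B1,B3} = {B0}; idom=B0
  B5: preds {B0,B3,B4}: {B0} ∩ {B0,B1,B3} ∩ {B0,B4} = {B0}; idom=B0

DF walk-up:
  B4←B2: walk B2 to B0
  B4←B3: walk B3→B1 to B0
  B5←B0: walk · to B0
  B5←B3: walk B3→B1 to B0
  B5←B4: walk B4 to B0
  DF(B0)=∅
  DF(B1)={B4,B5}
  DF(B2)={B4}
  DF(B3)={B4,B5}
  DF(B4)={B5}
  DF(B5)=∅

φ for p: defs {B4}
  DF⁺ = {B5}

Answer: ["B5"]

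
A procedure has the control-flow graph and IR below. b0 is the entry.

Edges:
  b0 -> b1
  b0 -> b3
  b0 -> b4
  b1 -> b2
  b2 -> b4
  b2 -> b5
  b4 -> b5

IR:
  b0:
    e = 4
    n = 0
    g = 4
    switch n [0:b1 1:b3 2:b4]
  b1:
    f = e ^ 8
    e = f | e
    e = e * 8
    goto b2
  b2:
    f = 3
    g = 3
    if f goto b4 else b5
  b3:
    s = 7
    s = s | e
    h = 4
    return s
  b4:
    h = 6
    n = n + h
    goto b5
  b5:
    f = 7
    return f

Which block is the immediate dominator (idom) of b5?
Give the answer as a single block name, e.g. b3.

idom tree: b1←b0 b2←b1 b3←b0 b4←b0 b5←b0
Dom at joins:
  b4: preds {b0,b2}: {b0} ∩ {b0,b1,b2} = {b0}; idom=b0
  b5: preds {b2,b4}: {b0,b1,b2} ∩ {b0,b4} = {b0}; idom=b0

idom(b5) = b0

Answer: b0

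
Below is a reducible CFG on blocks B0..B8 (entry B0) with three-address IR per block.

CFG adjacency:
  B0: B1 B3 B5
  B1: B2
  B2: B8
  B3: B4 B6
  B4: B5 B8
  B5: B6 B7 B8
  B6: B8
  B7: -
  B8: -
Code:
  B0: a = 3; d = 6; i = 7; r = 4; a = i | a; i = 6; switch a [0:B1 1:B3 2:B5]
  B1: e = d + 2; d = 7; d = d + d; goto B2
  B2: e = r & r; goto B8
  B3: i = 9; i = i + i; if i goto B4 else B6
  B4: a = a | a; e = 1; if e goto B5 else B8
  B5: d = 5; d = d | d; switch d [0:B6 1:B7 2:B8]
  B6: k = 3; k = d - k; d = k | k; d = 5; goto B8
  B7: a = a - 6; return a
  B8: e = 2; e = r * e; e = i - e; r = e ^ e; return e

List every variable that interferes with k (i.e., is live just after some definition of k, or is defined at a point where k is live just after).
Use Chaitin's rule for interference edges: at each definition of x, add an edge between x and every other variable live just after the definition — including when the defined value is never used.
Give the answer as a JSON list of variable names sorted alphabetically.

def/use:
  B0 def {a,d,i,r} use ∅
  B1 def {d,e} use {d}
  B2 def {e} use {r}
  B3 def {i} use ∅
  B4 def {a,e} use {a}
  B5 def {d} use ∅
  B6 def {d,k} use {d}
  B7 def {a} use {a}
  B8 def {e,r} use {i,r}

Live sets:
  live B0: ∅→{a,d,i,r}
  live B1: {d,i,r}→{i,r}
  live B2: {i,r}→{i,r}
  live B3: {a,d,r}→{a,d,i,r}
  live B4: {a,i,r}→{a,i,r}
  live B5: {a,i,r}→{a,d,i,r}
  live B6: {d,i,r}→{i,r}
  live B7: {a}→∅
  live B8: {i,r}→∅

Interfere edges:
  a: {d,e,i,r}
  d: {a,i,k,r}
  e: {a,i,r}
  i: {a,d,e,k,r}
  k: {d,i,r}
  r: {a,d,e,i,k}

N(k) = ["d", "i", "r"]

Answer: ["d", "i", "r"]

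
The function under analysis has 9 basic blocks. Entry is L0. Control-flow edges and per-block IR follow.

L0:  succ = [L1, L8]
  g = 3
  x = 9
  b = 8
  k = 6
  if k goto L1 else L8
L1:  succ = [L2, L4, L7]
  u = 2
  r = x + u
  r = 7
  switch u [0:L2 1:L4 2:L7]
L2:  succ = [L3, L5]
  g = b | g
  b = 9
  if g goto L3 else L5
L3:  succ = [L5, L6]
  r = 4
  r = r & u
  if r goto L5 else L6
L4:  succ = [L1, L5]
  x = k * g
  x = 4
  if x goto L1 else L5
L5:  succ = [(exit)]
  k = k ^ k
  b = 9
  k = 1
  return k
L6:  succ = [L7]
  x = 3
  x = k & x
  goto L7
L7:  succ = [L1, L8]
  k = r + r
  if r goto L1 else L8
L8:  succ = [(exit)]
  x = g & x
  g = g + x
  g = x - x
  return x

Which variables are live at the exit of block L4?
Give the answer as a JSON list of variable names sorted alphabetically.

Per-block:
  L0 def {b,g,k,x} use ∅
  L1 def {r,u} use {x}
  L2 def {b,g} use {b,g}
  L3 def {r} use {u}
  L4 def {x} use {g,k}
  L5 def {b,k} use {k}
  L6 def {x} use {k}
  L7 def {k} use {r}
  L8 def {g,x} use {g,x}

Backward fixpoint:
  live L0: ∅→{b,g,k,x}
  live L1: {b,g,k,x}→{b,g,k,r,u,x}
  live L2: {b,g,k,u}→{b,g,k,u}
  live L3: {b,g,k,u}→{b,g,k,r}
  live L4: {b,g,k}→{b,g,k,x}
  live L5: {k}→∅
  live L6: {b,g,k,r}→{b,g,r,x}
  live L7: {b,g,r,x}→{b,g,k,x}
  live L8: {g,x}→∅

live-out(L4) = ["b", "g", "k", "x"]

Answer: ["b", "g", "k", "x"]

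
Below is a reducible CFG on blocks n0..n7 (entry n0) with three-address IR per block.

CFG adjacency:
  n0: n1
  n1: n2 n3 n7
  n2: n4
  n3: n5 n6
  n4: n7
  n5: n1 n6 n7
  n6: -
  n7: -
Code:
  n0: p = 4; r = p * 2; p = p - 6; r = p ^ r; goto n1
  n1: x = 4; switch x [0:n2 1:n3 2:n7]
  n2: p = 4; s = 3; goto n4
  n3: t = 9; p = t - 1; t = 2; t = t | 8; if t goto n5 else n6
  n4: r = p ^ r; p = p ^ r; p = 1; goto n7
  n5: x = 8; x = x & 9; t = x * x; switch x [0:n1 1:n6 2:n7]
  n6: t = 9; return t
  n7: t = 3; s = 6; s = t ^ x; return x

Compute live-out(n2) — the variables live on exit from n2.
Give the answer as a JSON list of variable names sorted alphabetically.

def/use:
  n0 def {p,r} use ∅
  n1 def {x} use ∅
  n2 def {p,s} use ∅
  n3 def {p,t} use ∅
  n4 def {p,r} use {p,r}
  n5 def {t,x} use ∅
  n6 def {t} use ∅
  n7 def {s,t} use {x}

Live sets:
  n0: in=∅ out={r}
  n1: in={r} out={r,x}
  n2: in={r,x} out={p,r,x}
  n3: in={r} out={r}
  n4: in={p,r,x} out={x}
  n5: in={r} out={r,x}
  n6: in=∅ out=∅
  n7: in={x} out=∅

live-out(n2) = ["p", "r", "x"]

Answer: ["p", "r", "x"]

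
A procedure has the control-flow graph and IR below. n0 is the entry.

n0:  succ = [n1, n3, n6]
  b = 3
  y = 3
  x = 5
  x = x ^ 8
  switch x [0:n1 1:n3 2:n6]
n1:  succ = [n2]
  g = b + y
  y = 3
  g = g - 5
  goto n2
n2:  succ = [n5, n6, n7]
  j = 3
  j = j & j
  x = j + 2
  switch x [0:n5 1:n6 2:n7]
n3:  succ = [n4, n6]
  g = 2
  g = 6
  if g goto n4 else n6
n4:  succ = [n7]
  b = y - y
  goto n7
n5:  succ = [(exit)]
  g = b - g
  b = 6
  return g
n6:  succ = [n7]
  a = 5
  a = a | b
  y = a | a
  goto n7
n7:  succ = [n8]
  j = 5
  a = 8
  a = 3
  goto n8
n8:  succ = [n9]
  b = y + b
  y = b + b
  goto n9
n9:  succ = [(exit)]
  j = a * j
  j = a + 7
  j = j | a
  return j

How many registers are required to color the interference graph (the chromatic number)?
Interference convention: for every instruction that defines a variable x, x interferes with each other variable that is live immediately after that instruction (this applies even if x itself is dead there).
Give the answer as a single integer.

Block summaries:
  n0: {b,x,y} / ∅
  n1: {g,y} / {b,y}
  n2: {j,x} / ∅
  n3: {g} / ∅
  n4: {b} / {y}
  n5: {b,g} / {b,g}
  n6: {a,y} / {b}
  n7: {a,j} / ∅
  n8: {b,y} / {b,y}
  n9: {j} / {a,j}

Liveness:
  live n0: ∅→{b,y}
  live n1: {b,y}→{b,g,y}
  live n2: {b,g,y}→{b,g,y}
  live n3: {b,y}→{b,y}
  live n4: {y}→{b,y}
  live n5: {b,g}→∅
  live n6: {b}→{b,y}
  live n7: {b,y}→{a,b,j,y}
  live n8: {a,b,j,y}→{a,j}
  live n9: {a,j}→∅

Interference:
  a: {b,j,y}
  b: {a,g,j,x,y}
  g: {b,j,x,y}
  j: {a,b,g,y}
  x: {b,g,y}
  y: {a,b,g,j,x}

Registers:
  {a,b,j,y} pairwise interfere (4-clique) ⇒ χ ≥ 4
  assign a→c2 b→c0 g→c2 j→c3 x→c3 y→c1 — no edge inside a register ⇒ χ ≤ 4
  χ = 4

Answer: 4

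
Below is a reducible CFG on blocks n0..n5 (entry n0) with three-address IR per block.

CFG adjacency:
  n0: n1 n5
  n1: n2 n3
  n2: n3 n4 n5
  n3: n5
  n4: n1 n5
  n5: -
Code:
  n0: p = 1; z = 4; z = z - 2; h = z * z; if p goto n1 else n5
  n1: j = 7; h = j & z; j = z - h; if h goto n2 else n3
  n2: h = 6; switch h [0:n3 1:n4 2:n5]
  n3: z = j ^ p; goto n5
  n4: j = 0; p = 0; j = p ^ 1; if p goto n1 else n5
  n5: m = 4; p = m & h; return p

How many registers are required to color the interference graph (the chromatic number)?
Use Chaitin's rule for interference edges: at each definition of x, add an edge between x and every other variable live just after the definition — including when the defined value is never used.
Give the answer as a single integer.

Answer: 4

Derivation:
def/use:
  n0: def={h,p,z} ue=∅
  n1: def={h,j} ue={z}
  n2: def={h} ue=∅
  n3: def={z} ue={j,p}
  n4: def={j,p} ue=∅
  n5: def={m,p} ue={h}

Live sets:
  n0 li=∅ lo={h,p,z}
  n1 li={p,z} lo={h,j,p,z}
  n2 li={j,p,z} lo={h,j,p,z}
  n3 li={h,j,p} lo={h}
  n4 li={h,z} lo={h,p,z}
  n5 li={h} lo=∅

Conflict graph:
  h↔{j,m,p,z}
  j↔{h,p,z}
  m↔{h}
  p↔{h,j,z}
  z↔{h,j,p}

Registers:
  clique {h,j,p,z} ⇒ need ≥ 4
  4-colouring: R0={h}  R1={j,m}  R2={p}  R3={z}
  χ = 4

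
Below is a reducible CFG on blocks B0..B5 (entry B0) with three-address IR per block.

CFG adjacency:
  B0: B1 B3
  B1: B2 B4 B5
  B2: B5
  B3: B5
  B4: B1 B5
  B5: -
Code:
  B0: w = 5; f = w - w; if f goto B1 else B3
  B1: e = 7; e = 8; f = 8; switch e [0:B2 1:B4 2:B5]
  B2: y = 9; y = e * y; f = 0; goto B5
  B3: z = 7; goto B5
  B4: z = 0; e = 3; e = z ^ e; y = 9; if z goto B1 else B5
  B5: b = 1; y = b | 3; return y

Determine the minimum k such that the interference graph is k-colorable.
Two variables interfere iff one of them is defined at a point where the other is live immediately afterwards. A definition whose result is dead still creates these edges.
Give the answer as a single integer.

Answer: 3

Derivation:
Block summaries:
  B0 def {f,w} use ∅
  B1 def {e,f} use ∅
  B2 def {f,y} use {e}
  B3 def {z} use ∅
  B4 def {e,y,z} use ∅
  B5 def {b,y} use ∅

Liveness:
  B0: in=∅ out=∅
  B1: in=∅ out={e}
  B2: in={e} out=∅
  B3: in=∅ out=∅
  B4: in=∅ out=∅
  B5: in=∅ out=∅

Conflict graph:
  b — ∅
  e — {f,y,z}
  f — {e}
  w — ∅
  y — {e,z}
  z — {e,y}

Chromatic number:
  lower bound: {e,y,z} mutually conflict ⇒ χ ≥ 3
  3-colouring: R0={b,e,w}  R1={f,y}  R2={z}
  χ = 3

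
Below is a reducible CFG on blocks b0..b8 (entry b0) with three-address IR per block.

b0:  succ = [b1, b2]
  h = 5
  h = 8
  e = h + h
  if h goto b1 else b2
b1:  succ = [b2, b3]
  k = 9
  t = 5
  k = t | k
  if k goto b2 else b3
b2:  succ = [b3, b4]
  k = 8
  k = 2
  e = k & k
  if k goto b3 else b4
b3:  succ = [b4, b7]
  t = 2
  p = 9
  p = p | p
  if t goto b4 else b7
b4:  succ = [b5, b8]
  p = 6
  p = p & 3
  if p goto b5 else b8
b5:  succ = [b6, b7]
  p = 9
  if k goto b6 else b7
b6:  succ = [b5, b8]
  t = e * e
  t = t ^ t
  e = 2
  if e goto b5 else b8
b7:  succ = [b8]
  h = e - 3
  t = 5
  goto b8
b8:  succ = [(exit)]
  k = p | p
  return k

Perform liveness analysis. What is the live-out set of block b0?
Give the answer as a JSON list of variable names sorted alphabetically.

Answer: ["e"]

Derivation:
def/use:
  b0: {e,h} / ∅
  b1: {k,t} / ∅
  b2: {e,k} / ∅
  b3: {p,t} / ∅
  b4: {p} / ∅
  b5: {p} / {k}
  b6: {e,t} / {e}
  b7: {h,t} / {e}
  b8: {k} / {p}

Liveness:
  live b0: ∅→{e}
  live b1: {e}→{e,k}
  live b2: ∅→{e,k}
  live b3: {e,k}→{e,k,p}
  live b4: {e,k}→{e,k,p}
  live b5: {e,k}→{e,k,p}
  live b6: {e,k,p}→{e,k,p}
  live b7: {e,p}→{p}
  live b8: {p}→∅

live-out(b0) = ["e"]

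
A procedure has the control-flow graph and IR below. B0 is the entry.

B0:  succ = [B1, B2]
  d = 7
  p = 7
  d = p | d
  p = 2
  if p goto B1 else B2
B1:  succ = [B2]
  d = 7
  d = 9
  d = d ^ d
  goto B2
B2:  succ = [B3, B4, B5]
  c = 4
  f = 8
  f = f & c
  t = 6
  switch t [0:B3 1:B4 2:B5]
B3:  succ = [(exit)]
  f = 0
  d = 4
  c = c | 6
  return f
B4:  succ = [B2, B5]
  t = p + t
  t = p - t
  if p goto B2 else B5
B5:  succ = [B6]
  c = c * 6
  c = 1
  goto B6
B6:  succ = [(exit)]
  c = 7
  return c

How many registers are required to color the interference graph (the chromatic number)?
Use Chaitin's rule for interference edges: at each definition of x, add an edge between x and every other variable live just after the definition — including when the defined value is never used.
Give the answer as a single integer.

def/use:
  B0: def={d,p} ue=∅
  B1: def={d} ue=∅
  B2: def={c,f,t} ue=∅
  B3: def={c,d,f} ue={c}
  B4: def={t} ue={p,t}
  B5: def={c} ue={c}
  B6: def={c} ue=∅

Backward fixpoint:
  B0 li=∅ lo={p}
  B1 li={p} lo={p}
  B2 li={p} lo={c,p,t}
  B3 li={c} lo=∅
  B4 li={c,p,t} lo={c,p}
  B5 li={c} lo=∅
  B6 li=∅ lo=∅

Interference:
  c — {d,f,p,t}
  d — {c,f,p}
  f — {c,d,p}
  p — {c,d,f,t}
  t — {c,p}

Chromatic number:
  clique {c,d,f,p} ⇒ need ≥ 4
  4-colouring: r0={c}  r1={p}  r2={d,t}  r3={f}
  χ = 4

Answer: 4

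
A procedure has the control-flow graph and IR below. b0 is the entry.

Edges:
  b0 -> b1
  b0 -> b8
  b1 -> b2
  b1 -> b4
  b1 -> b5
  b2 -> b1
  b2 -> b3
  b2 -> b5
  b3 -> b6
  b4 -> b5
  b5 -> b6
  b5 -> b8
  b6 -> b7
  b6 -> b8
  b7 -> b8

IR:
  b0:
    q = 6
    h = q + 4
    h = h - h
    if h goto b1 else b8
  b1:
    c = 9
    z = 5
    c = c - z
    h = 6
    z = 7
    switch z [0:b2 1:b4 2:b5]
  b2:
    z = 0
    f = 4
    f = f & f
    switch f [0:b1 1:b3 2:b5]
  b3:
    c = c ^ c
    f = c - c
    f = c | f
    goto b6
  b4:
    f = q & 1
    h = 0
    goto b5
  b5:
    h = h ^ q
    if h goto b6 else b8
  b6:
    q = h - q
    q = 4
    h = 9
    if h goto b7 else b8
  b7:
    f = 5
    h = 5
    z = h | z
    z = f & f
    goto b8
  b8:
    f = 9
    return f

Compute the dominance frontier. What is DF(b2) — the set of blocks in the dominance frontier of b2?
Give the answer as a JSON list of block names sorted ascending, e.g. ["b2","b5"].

Answer: ["b1", "b5", "b6"]

Derivation:
idom tree: b1←b0 b2←b1 b3←b2 b4←b1 b5←b1 b6←b1 b7←b6 b8←b0
Join-block Dom:
  b1: preds {b0,b2}: {b0} ∩ {b0,b1,b2} = {b0}; idom=b0
  b5: preds {b1,b2,b4}: {b0,b1} ∩ {b0,b1,b2} ∩ {b0,b1,b4} = {b0,b1}; idom=b1
  b6: preds {b3,b5}: {b0,b1,b2,b3} ∩ {b0,b1,b5} = {b0,b1}; idom=b1
  b8: preds {b0,b5,b6,b7}: {b0} ∩ {b0,b1,b5} ∩ {b0,b1,b6} ∩ {b0,b1,b6,b7} = {b0}; idom=b0

DF walk-up:
  join b1 pred b0: · stop@b0
  join b1 pred b2: b2→b1 stop@b0
  join b5 pred b1: · stop@b1
  join b5 pred b2: b2 stop@b1
  join b5 pred b4: b4 stop@b1
  join b6 pred b3: b3→b2 stop@b1
  join b6 pred b5: b5 stop@b1
  join b8 pred b0: · stop@b0
  join b8 pred b5: b5→b1 stop@b0
  join b8 pred b6: b6→b1 stop@b0
  join b8 pred b7: b7→b6→b1 stop@b0
  b0: DF=∅
  b1: DF={b1,b8}
  b2: DF={b1,b5,b6}
  b3: DF={b6}
  b4: DF={b5}
  b5: DF={b6,b8}
  b6: DF={b8}
  b7: DF={b8}
  b8: DF=∅

DF(b2) = ["b1", "b5", "b6"]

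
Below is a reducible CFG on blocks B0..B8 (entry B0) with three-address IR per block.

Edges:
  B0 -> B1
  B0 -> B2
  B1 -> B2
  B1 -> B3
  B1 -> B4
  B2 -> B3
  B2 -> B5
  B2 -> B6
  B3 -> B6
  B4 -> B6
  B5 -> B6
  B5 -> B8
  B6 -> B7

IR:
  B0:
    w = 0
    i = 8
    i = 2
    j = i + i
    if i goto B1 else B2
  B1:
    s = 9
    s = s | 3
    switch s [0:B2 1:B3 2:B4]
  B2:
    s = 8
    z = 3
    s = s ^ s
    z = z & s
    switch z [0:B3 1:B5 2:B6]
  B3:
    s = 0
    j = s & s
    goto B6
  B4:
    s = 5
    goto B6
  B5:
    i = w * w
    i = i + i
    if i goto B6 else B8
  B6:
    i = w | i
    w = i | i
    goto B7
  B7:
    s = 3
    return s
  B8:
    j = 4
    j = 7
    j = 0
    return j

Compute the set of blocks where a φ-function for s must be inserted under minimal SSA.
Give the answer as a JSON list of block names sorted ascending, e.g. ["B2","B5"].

Answer: ["B2", "B3", "B6"]

Analysis:
idom tree: B1←B0 B2←B0 B3←B0 B4←B1 B5←B2 B6←B0 B7←B6 B8←B5
Dom at joins:
  B2: preds {B0,B1}: {B0} ∩ {B0,B1} = {B0}; idom=B0
  B3: preds {B1,B2}: {B0,B1} ∩ {B0,B2} = {B0}; idom=B0
  B6: preds {B2,B3,B4,B5}: {B0,B2} ∩ {B0,B3} ∩ {B0,B1,B4} ∩ {B0,B2,B5} = {B0}; idom=B0

Frontier:
  B2←B0: walk · to B0
  B2←B1: walk B1 to B0
  B3←B1: walk B1 to B0
  B3←B2: walk B2 to B0
  B6←B2: walk B2 to B0
  B6←B3: walk B3 to B0
  B6←B4: walk B4→B1 to B0
  B6←B5: walk B5→B2 to B0
  B0 → ∅
  B1 → {B2,B3,B6}
  B2 → {B3,B6}
  B3 → {B6}
  B4 → {B6}
  B5 → {B6}
  B6 → ∅
  B7 → ∅
  B8 → ∅

φ for s: defs {B1,B2,B3,B4,B7}
  DF⁺ = {B2,B3,B6}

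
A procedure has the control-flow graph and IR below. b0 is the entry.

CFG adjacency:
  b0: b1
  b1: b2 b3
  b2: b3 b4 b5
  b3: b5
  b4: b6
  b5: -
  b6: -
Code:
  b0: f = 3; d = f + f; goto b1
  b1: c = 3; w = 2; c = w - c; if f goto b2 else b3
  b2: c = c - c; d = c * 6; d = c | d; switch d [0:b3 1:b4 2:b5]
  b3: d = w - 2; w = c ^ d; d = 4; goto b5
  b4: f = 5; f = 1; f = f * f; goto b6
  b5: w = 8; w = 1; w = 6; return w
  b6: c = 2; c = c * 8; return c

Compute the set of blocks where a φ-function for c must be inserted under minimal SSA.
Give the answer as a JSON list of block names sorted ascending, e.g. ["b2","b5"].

Answer: ["b3", "b5"]

Working:
idom tree: b1←b0 b2←b1 b3←b1 b4←b2 b5←b1 b6←b4
Dom∩ at merges:
  b3: preds {b1,b2}: {b0,b1} ∩ {b0,b1,b2} = {b0,b1}; idom=b1
  b5: preds {b2,b3}: {b0,b1,b2} ∩ {b0,b1,b3} = {b0,b1}; idom=b1

DF derivation:
  b3←b1: walk · to b1
  b3←b2: walk b2 to b1
  b5←b2: walk b2 to b1
  b5←b3: walk b3 to b1
  DF(b0)=∅
  DF(b1)=∅
  DF(b2)={b3,b5}
  DF(b3)={b5}
  DF(b4)=∅
  DF(b5)=∅
  DF(b6)=∅

φ for c: defs {b1,b2,b6}
  DF⁺ = {b3,b5}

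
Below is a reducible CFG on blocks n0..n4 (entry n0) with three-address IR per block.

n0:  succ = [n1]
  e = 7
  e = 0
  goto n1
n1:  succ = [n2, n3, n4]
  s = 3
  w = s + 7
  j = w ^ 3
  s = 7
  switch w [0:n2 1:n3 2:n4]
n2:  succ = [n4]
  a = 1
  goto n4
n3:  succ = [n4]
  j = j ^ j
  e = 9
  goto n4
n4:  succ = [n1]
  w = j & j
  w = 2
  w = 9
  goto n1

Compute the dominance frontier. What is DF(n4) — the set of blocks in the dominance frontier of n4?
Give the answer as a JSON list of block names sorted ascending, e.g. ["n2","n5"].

Answer: ["n1"]

Working:
idom tree: n1←n0 n2←n1 n3←n1 n4←n1
Dom∩ at merges:
  n1: preds {n0,n4}: {n0} ∩ {n0,n1,n4} = {n0}; idom=n0
  n4: preds {n1,n2,n3}: {n0,n1} ∩ {n0,n1,n2} ∩ {n0,n1,n3} = {n0,n1}; idom=n1

DF derivation:
  n1←n0: walk · to n0
  n1←n4: walk n4→n1 to n0
  n4←n1: walk · to n1
  n4←n2: walk n2 to n1
  n4←n3: walk n3 to n1
  DF(n0)=∅
  DF(n1)={n1}
  DF(n2)={n4}
  DF(n3)={n4}
  DF(n4)={n1}

DF(n4) = ["n1"]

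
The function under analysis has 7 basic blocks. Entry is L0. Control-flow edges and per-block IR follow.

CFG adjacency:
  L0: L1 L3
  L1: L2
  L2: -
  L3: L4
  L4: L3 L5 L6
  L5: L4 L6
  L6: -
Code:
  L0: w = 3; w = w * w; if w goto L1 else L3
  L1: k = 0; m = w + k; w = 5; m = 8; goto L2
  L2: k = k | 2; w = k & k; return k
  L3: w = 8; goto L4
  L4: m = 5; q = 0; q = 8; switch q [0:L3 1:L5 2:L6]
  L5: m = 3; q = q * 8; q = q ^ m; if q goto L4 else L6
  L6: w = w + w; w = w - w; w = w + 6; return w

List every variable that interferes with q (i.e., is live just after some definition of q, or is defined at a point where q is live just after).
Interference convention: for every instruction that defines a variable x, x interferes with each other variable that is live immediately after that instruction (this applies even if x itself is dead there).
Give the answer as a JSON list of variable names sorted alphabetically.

def/use:
  L0: {w} / ∅
  L1: {k,m,w} / {w}
  L2: {k,w} / {k}
  L3: {w} / ∅
  L4: {m,q} / ∅
  L5: {m,q} / {q}
  L6: {w} / {w}

Live sets:
  L0 li=∅ lo={w}
  L1 li={w} lo={k}
  L2 li={k} lo=∅
  L3 li=∅ lo={w}
  L4 li={w} lo={q,w}
  L5 li={q,w} lo={w}
  L6 li={w} lo=∅

Interfere edges:
  k — {m,w}
  m — {k,q,w}
  q — {m,w}
  w — {k,m,q}

N(q) = ["m", "w"]

Answer: ["m", "w"]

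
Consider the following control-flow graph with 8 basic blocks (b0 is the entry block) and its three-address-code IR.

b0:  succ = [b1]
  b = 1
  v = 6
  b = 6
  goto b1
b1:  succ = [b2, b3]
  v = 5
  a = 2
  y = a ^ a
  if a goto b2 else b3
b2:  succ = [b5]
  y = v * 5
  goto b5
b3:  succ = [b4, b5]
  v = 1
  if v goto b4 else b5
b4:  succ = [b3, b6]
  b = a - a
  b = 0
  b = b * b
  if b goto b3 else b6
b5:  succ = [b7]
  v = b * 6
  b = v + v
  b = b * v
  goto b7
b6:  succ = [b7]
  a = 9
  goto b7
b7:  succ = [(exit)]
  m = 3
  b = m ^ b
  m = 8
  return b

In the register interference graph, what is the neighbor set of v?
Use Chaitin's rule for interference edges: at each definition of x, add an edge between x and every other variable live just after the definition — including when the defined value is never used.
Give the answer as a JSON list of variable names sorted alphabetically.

def/use:
  b0: def={b,v} ue=∅
  b1: def={a,v,y} ue=∅
  b2: def={y} ue={v}
  b3: def={v} ue=∅
  b4: def={b} ue={a}
  b5: def={b,v} ue={b}
  b6: def={a} ue=∅
  b7: def={b,m} ue={b}

Backward fixpoint:
  b0 li=∅ lo={b}
  b1 li={b} lo={a,b,v}
  b2 li={b,v} lo={b}
  b3 li={a,b} lo={a,b}
  b4 li={a} lo={a,b}
  b5 li={b} lo={b}
  b6 li={b} lo={b}
  b7 li={b} lo=∅

Conflict graph:
  a: {b,v,y}
  b: {a,m,v,y}
  m: {b}
  v: {a,b,y}
  y: {a,b,v}

N(v) = ["a", "b", "y"]

Answer: ["a", "b", "y"]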